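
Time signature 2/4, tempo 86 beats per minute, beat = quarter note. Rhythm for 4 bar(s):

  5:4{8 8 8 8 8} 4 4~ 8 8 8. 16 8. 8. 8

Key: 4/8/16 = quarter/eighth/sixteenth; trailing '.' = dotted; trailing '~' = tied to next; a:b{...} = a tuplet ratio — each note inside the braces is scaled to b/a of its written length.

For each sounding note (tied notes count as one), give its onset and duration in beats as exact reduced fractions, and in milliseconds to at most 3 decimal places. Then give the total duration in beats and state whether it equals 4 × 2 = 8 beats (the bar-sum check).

1) 0.0ms=0b +279.07ms=2/5b
2) 279.07ms=2/5b +279.07ms=2/5b
3) 558.14ms=4/5b +279.07ms=2/5b
4) 837.209ms=6/5b +279.07ms=2/5b
5) 1116.279ms=8/5b +279.07ms=2/5b
6) 1395.349ms=2b +697.674ms=1b
7) 2093.023ms=3b +1046.512ms=3/2b
8) 3139.535ms=9/2b +348.837ms=1/2b
9) 3488.372ms=5b +523.256ms=3/4b
10) 4011.628ms=23/4b +174.419ms=1/4b
11) 4186.047ms=6b +523.256ms=3/4b
12) 4709.302ms=27/4b +523.256ms=3/4b
13) 5232.558ms=15/2b +348.837ms=1/2b
Σ=8b of 8 (86bpm 2/4) — PASS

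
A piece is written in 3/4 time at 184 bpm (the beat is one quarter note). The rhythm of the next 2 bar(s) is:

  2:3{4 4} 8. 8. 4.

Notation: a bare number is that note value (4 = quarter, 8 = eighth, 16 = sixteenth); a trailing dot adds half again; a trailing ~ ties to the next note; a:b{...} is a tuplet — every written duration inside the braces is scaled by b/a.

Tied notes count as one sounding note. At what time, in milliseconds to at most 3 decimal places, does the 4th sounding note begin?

1. 0.0ms @ 0 + 489.13ms (3/2)
2. 489.13ms @ 3/2 + 489.13ms (3/2)
3. 978.261ms @ 3 + 244.565ms (3/4)
4. 1222.826ms @ 15/4 + 244.565ms (3/4)
5. 1467.391ms @ 9/2 + 489.13ms (3/2)

note 4 onset = 15/4b = 1222.826ms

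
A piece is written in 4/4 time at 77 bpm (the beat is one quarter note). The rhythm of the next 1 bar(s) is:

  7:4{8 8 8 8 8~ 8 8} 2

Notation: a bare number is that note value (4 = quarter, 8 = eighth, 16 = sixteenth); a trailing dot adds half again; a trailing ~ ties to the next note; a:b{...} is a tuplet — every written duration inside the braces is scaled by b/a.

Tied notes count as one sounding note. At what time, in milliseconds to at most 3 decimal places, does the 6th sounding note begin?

note 6 onset = 12/7b = 1335.807ms

1. 0.0ms @ 0 + 222.635ms (2/7)
2. 222.635ms @ 2/7 + 222.635ms (2/7)
3. 445.269ms @ 4/7 + 222.635ms (2/7)
4. 667.904ms @ 6/7 + 222.635ms (2/7)
5. 890.538ms @ 8/7 + 445.269ms (4/7)
6. 1335.807ms @ 12/7 + 222.635ms (2/7)
7. 1558.442ms @ 2 + 1558.442ms (2)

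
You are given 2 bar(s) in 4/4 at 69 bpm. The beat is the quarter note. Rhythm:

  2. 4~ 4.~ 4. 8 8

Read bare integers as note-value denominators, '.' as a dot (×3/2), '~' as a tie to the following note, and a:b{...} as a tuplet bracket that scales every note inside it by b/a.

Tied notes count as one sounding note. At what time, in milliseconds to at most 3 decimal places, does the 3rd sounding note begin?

note 3 onset = 7b = 6086.957ms

1. 0.0ms @ 0 + 2608.696ms (3)
2. 2608.696ms @ 3 + 3478.261ms (4)
3. 6086.957ms @ 7 + 434.783ms (1/2)
4. 6521.739ms @ 15/2 + 434.783ms (1/2)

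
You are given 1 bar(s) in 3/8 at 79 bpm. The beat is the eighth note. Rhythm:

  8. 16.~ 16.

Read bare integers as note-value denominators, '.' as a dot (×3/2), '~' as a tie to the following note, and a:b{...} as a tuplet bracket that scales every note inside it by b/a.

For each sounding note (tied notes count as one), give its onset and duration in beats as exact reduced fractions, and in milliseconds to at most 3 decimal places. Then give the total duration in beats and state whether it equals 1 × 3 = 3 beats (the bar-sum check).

1) 0.0ms=0b +1139.241ms=3/2b
2) 1139.241ms=3/2b +1139.241ms=3/2b
Σ=3b of 3 (79bpm 3/8) — PASS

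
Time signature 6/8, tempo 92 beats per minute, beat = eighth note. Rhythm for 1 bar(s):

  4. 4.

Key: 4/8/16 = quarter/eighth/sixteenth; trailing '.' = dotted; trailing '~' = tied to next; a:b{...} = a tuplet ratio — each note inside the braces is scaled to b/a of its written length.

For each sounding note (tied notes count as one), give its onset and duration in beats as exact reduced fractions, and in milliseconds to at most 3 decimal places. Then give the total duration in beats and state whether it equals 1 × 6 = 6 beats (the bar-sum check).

1) 0.0ms=0b +1956.522ms=3b
2) 1956.522ms=3b +1956.522ms=3b
Σ=6b of 6 (92bpm 6/8) — PASS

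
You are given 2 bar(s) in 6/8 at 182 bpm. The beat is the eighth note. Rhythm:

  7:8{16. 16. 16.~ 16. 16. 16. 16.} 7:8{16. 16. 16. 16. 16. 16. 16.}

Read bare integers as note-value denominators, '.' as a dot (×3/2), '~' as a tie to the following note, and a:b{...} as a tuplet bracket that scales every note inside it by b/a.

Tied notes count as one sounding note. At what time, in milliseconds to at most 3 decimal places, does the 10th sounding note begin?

note 10 onset = 60/7b = 2825.746ms

1. 0.0ms @ 0 + 282.575ms (6/7)
2. 282.575ms @ 6/7 + 282.575ms (6/7)
3. 565.149ms @ 12/7 + 565.149ms (12/7)
4. 1130.298ms @ 24/7 + 282.575ms (6/7)
5. 1412.873ms @ 30/7 + 282.575ms (6/7)
6. 1695.447ms @ 36/7 + 282.575ms (6/7)
7. 1978.022ms @ 6 + 282.575ms (6/7)
8. 2260.597ms @ 48/7 + 282.575ms (6/7)
9. 2543.171ms @ 54/7 + 282.575ms (6/7)
10. 2825.746ms @ 60/7 + 282.575ms (6/7)
11. 3108.32ms @ 66/7 + 282.575ms (6/7)
12. 3390.895ms @ 72/7 + 282.575ms (6/7)
13. 3673.469ms @ 78/7 + 282.575ms (6/7)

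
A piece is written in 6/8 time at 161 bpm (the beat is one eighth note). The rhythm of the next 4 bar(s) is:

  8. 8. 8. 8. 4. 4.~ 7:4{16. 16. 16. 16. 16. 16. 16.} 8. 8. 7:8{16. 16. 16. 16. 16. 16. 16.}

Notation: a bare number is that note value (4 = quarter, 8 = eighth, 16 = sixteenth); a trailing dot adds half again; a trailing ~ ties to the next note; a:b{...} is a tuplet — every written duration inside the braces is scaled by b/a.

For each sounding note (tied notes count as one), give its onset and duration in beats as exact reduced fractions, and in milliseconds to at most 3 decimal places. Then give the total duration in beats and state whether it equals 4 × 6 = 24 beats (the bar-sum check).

1) 0.0ms=0b +559.006ms=3/2b
2) 559.006ms=3/2b +559.006ms=3/2b
3) 1118.012ms=3b +559.006ms=3/2b
4) 1677.019ms=9/2b +559.006ms=3/2b
5) 2236.025ms=6b +1118.012ms=3b
6) 3354.037ms=9b +1277.728ms=24/7b
7) 4631.766ms=87/7b +159.716ms=3/7b
8) 4791.482ms=90/7b +159.716ms=3/7b
9) 4951.198ms=93/7b +159.716ms=3/7b
10) 5110.914ms=96/7b +159.716ms=3/7b
11) 5270.63ms=99/7b +159.716ms=3/7b
12) 5430.346ms=102/7b +159.716ms=3/7b
13) 5590.062ms=15b +559.006ms=3/2b
14) 6149.068ms=33/2b +559.006ms=3/2b
15) 6708.075ms=18b +319.432ms=6/7b
16) 7027.507ms=132/7b +319.432ms=6/7b
17) 7346.939ms=138/7b +319.432ms=6/7b
18) 7666.371ms=144/7b +319.432ms=6/7b
19) 7985.803ms=150/7b +319.432ms=6/7b
20) 8305.235ms=156/7b +319.432ms=6/7b
21) 8624.667ms=162/7b +319.432ms=6/7b
Σ=24b of 24 (161bpm 6/8) — PASS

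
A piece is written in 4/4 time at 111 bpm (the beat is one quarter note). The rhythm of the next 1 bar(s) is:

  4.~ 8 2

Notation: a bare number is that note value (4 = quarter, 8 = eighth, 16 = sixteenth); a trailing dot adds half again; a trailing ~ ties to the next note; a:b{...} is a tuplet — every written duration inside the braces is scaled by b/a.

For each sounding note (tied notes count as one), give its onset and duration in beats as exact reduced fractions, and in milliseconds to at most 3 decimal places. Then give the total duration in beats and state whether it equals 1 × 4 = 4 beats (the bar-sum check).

1) 0.0ms=0b +1081.081ms=2b
2) 1081.081ms=2b +1081.081ms=2b
Σ=4b of 4 (111bpm 4/4) — PASS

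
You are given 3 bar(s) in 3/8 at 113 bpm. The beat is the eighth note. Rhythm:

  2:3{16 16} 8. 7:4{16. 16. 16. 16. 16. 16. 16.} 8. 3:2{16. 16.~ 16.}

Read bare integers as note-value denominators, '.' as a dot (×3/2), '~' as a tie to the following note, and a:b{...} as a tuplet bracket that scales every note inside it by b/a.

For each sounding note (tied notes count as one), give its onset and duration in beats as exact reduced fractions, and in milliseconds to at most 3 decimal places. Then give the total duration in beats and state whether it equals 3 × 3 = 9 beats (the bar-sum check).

1) 0.0ms=0b +398.23ms=3/4b
2) 398.23ms=3/4b +398.23ms=3/4b
3) 796.46ms=3/2b +796.46ms=3/2b
4) 1592.92ms=3b +227.56ms=3/7b
5) 1820.48ms=24/7b +227.56ms=3/7b
6) 2048.04ms=27/7b +227.56ms=3/7b
7) 2275.601ms=30/7b +227.56ms=3/7b
8) 2503.161ms=33/7b +227.56ms=3/7b
9) 2730.721ms=36/7b +227.56ms=3/7b
10) 2958.281ms=39/7b +227.56ms=3/7b
11) 3185.841ms=6b +796.46ms=3/2b
12) 3982.301ms=15/2b +265.487ms=1/2b
13) 4247.788ms=8b +530.973ms=1b
Σ=9b of 9 (113bpm 3/8) — PASS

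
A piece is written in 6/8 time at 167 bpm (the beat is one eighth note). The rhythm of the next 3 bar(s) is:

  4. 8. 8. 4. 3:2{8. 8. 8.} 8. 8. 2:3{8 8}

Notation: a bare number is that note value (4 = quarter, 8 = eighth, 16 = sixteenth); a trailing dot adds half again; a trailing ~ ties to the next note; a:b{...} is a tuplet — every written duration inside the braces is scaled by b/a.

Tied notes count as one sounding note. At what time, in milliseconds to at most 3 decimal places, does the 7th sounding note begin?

note 7 onset = 11b = 3952.096ms

1. 0.0ms @ 0 + 1077.844ms (3)
2. 1077.844ms @ 3 + 538.922ms (3/2)
3. 1616.766ms @ 9/2 + 538.922ms (3/2)
4. 2155.689ms @ 6 + 1077.844ms (3)
5. 3233.533ms @ 9 + 359.281ms (1)
6. 3592.814ms @ 10 + 359.281ms (1)
7. 3952.096ms @ 11 + 359.281ms (1)
8. 4311.377ms @ 12 + 538.922ms (3/2)
9. 4850.299ms @ 27/2 + 538.922ms (3/2)
10. 5389.222ms @ 15 + 538.922ms (3/2)
11. 5928.144ms @ 33/2 + 538.922ms (3/2)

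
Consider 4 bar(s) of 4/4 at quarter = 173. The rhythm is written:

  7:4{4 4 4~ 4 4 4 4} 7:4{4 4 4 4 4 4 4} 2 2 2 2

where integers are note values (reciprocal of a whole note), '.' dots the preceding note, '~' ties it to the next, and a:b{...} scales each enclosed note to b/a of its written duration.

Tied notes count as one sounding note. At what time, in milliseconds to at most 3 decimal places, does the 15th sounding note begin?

1. 0.0ms @ 0 + 198.183ms (4/7)
2. 198.183ms @ 4/7 + 198.183ms (4/7)
3. 396.367ms @ 8/7 + 396.367ms (8/7)
4. 792.733ms @ 16/7 + 198.183ms (4/7)
5. 990.917ms @ 20/7 + 198.183ms (4/7)
6. 1189.1ms @ 24/7 + 198.183ms (4/7)
7. 1387.283ms @ 4 + 198.183ms (4/7)
8. 1585.467ms @ 32/7 + 198.183ms (4/7)
9. 1783.65ms @ 36/7 + 198.183ms (4/7)
10. 1981.833ms @ 40/7 + 198.183ms (4/7)
11. 2180.017ms @ 44/7 + 198.183ms (4/7)
12. 2378.2ms @ 48/7 + 198.183ms (4/7)
13. 2576.383ms @ 52/7 + 198.183ms (4/7)
14. 2774.566ms @ 8 + 693.642ms (2)
15. 3468.208ms @ 10 + 693.642ms (2)
16. 4161.85ms @ 12 + 693.642ms (2)
17. 4855.491ms @ 14 + 693.642ms (2)

note 15 onset = 10b = 3468.208ms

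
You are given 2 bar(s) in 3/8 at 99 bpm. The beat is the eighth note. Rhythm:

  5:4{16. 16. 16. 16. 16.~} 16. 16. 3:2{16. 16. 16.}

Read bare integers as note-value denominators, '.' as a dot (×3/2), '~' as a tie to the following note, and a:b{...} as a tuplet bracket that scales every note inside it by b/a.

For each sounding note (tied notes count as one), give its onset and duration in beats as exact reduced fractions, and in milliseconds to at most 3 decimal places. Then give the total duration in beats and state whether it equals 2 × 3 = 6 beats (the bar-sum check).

1) 0.0ms=0b +363.636ms=3/5b
2) 363.636ms=3/5b +363.636ms=3/5b
3) 727.273ms=6/5b +363.636ms=3/5b
4) 1090.909ms=9/5b +363.636ms=3/5b
5) 1454.545ms=12/5b +818.182ms=27/20b
6) 2272.727ms=15/4b +454.545ms=3/4b
7) 2727.273ms=9/2b +303.03ms=1/2b
8) 3030.303ms=5b +303.03ms=1/2b
9) 3333.333ms=11/2b +303.03ms=1/2b
Σ=6b of 6 (99bpm 3/8) — PASS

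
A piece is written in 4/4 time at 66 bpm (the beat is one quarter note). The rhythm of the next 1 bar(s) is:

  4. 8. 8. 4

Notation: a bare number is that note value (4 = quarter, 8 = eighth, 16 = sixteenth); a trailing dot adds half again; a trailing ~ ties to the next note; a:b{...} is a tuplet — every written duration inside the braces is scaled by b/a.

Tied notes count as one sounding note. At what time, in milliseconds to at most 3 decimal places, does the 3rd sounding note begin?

note 3 onset = 9/4b = 2045.455ms

1. 0.0ms @ 0 + 1363.636ms (3/2)
2. 1363.636ms @ 3/2 + 681.818ms (3/4)
3. 2045.455ms @ 9/4 + 681.818ms (3/4)
4. 2727.273ms @ 3 + 909.091ms (1)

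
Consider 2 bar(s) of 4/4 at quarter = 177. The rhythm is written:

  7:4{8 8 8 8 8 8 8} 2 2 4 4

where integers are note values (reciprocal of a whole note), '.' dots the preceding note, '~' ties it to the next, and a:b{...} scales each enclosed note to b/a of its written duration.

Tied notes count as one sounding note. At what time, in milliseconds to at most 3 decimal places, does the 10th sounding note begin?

1. 0.0ms @ 0 + 96.852ms (2/7)
2. 96.852ms @ 2/7 + 96.852ms (2/7)
3. 193.705ms @ 4/7 + 96.852ms (2/7)
4. 290.557ms @ 6/7 + 96.852ms (2/7)
5. 387.409ms @ 8/7 + 96.852ms (2/7)
6. 484.262ms @ 10/7 + 96.852ms (2/7)
7. 581.114ms @ 12/7 + 96.852ms (2/7)
8. 677.966ms @ 2 + 677.966ms (2)
9. 1355.932ms @ 4 + 677.966ms (2)
10. 2033.898ms @ 6 + 338.983ms (1)
11. 2372.881ms @ 7 + 338.983ms (1)

note 10 onset = 6b = 2033.898ms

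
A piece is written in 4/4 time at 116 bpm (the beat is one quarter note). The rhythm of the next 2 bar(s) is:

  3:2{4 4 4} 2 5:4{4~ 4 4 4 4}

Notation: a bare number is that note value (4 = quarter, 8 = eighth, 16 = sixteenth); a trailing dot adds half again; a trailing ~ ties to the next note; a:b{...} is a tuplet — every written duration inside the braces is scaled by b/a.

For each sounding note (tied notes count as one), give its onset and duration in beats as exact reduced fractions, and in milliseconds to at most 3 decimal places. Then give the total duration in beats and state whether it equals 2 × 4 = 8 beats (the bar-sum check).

1) 0.0ms=0b +344.828ms=2/3b
2) 344.828ms=2/3b +344.828ms=2/3b
3) 689.655ms=4/3b +344.828ms=2/3b
4) 1034.483ms=2b +1034.483ms=2b
5) 2068.966ms=4b +827.586ms=8/5b
6) 2896.552ms=28/5b +413.793ms=4/5b
7) 3310.345ms=32/5b +413.793ms=4/5b
8) 3724.138ms=36/5b +413.793ms=4/5b
Σ=8b of 8 (116bpm 4/4) — PASS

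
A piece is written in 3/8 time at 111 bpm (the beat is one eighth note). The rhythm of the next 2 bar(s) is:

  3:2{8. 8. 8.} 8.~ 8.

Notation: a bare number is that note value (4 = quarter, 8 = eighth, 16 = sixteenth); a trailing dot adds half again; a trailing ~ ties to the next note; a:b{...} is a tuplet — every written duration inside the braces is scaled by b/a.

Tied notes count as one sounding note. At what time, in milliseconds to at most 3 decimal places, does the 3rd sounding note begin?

1. 0.0ms @ 0 + 540.541ms (1)
2. 540.541ms @ 1 + 540.541ms (1)
3. 1081.081ms @ 2 + 540.541ms (1)
4. 1621.622ms @ 3 + 1621.622ms (3)

note 3 onset = 2b = 1081.081ms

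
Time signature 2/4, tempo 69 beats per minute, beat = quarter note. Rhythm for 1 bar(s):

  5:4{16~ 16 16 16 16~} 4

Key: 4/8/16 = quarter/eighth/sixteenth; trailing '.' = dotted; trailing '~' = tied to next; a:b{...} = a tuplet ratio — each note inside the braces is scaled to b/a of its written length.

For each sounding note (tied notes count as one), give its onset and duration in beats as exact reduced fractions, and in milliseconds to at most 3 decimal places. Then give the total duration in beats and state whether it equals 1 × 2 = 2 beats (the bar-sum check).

1) 0.0ms=0b +347.826ms=2/5b
2) 347.826ms=2/5b +173.913ms=1/5b
3) 521.739ms=3/5b +173.913ms=1/5b
4) 695.652ms=4/5b +1043.478ms=6/5b
Σ=2b of 2 (69bpm 2/4) — PASS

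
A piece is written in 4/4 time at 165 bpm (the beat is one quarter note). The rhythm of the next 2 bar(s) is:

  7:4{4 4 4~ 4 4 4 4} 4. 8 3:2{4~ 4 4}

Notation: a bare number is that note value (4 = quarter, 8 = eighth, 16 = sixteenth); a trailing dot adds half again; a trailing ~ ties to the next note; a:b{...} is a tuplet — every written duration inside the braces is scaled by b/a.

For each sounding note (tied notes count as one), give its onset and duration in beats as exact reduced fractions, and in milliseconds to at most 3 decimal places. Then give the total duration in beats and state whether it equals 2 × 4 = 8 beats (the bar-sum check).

1) 0.0ms=0b +207.792ms=4/7b
2) 207.792ms=4/7b +207.792ms=4/7b
3) 415.584ms=8/7b +415.584ms=8/7b
4) 831.169ms=16/7b +207.792ms=4/7b
5) 1038.961ms=20/7b +207.792ms=4/7b
6) 1246.753ms=24/7b +207.792ms=4/7b
7) 1454.545ms=4b +545.455ms=3/2b
8) 2000.0ms=11/2b +181.818ms=1/2b
9) 2181.818ms=6b +484.848ms=4/3b
10) 2666.667ms=22/3b +242.424ms=2/3b
Σ=8b of 8 (165bpm 4/4) — PASS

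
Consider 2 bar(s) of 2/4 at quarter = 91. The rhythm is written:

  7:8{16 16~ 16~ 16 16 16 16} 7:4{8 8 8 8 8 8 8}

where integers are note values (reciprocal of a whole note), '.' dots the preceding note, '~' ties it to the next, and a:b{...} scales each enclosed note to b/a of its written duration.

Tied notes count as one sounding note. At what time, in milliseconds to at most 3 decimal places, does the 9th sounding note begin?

1. 0.0ms @ 0 + 188.383ms (2/7)
2. 188.383ms @ 2/7 + 565.149ms (6/7)
3. 753.532ms @ 8/7 + 188.383ms (2/7)
4. 941.915ms @ 10/7 + 188.383ms (2/7)
5. 1130.298ms @ 12/7 + 188.383ms (2/7)
6. 1318.681ms @ 2 + 188.383ms (2/7)
7. 1507.064ms @ 16/7 + 188.383ms (2/7)
8. 1695.447ms @ 18/7 + 188.383ms (2/7)
9. 1883.83ms @ 20/7 + 188.383ms (2/7)
10. 2072.214ms @ 22/7 + 188.383ms (2/7)
11. 2260.597ms @ 24/7 + 188.383ms (2/7)
12. 2448.98ms @ 26/7 + 188.383ms (2/7)

note 9 onset = 20/7b = 1883.83ms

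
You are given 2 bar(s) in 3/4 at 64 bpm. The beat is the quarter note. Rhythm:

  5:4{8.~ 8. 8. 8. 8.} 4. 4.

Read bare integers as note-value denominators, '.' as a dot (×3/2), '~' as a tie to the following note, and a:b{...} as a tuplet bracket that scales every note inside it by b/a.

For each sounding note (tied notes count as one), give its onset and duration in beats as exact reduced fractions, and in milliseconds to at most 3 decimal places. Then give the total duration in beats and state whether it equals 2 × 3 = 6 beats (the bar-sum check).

1) 0.0ms=0b +1125.0ms=6/5b
2) 1125.0ms=6/5b +562.5ms=3/5b
3) 1687.5ms=9/5b +562.5ms=3/5b
4) 2250.0ms=12/5b +562.5ms=3/5b
5) 2812.5ms=3b +1406.25ms=3/2b
6) 4218.75ms=9/2b +1406.25ms=3/2b
Σ=6b of 6 (64bpm 3/4) — PASS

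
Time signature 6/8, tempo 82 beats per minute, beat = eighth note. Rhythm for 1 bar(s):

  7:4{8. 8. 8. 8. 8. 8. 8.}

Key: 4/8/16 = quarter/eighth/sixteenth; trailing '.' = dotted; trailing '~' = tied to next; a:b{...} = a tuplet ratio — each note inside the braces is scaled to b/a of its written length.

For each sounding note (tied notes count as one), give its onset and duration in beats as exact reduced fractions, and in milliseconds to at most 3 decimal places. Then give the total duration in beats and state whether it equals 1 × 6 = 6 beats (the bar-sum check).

1) 0.0ms=0b +627.178ms=6/7b
2) 627.178ms=6/7b +627.178ms=6/7b
3) 1254.355ms=12/7b +627.178ms=6/7b
4) 1881.533ms=18/7b +627.178ms=6/7b
5) 2508.711ms=24/7b +627.178ms=6/7b
6) 3135.889ms=30/7b +627.178ms=6/7b
7) 3763.066ms=36/7b +627.178ms=6/7b
Σ=6b of 6 (82bpm 6/8) — PASS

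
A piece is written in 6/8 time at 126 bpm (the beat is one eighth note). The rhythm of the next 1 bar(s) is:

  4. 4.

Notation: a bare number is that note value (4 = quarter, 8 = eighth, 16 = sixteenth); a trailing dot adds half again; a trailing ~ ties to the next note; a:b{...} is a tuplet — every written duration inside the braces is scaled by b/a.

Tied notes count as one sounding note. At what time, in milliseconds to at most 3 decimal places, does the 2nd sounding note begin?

note 2 onset = 3b = 1428.571ms

1. 0.0ms @ 0 + 1428.571ms (3)
2. 1428.571ms @ 3 + 1428.571ms (3)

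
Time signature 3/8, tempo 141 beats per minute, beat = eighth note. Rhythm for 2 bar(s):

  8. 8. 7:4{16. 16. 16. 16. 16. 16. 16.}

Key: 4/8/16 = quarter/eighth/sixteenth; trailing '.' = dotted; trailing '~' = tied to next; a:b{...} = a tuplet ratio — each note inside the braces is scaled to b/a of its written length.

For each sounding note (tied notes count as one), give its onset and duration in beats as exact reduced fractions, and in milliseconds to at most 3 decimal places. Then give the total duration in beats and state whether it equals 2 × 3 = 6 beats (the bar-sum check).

1) 0.0ms=0b +638.298ms=3/2b
2) 638.298ms=3/2b +638.298ms=3/2b
3) 1276.596ms=3b +182.371ms=3/7b
4) 1458.967ms=24/7b +182.371ms=3/7b
5) 1641.337ms=27/7b +182.371ms=3/7b
6) 1823.708ms=30/7b +182.371ms=3/7b
7) 2006.079ms=33/7b +182.371ms=3/7b
8) 2188.45ms=36/7b +182.371ms=3/7b
9) 2370.821ms=39/7b +182.371ms=3/7b
Σ=6b of 6 (141bpm 3/8) — PASS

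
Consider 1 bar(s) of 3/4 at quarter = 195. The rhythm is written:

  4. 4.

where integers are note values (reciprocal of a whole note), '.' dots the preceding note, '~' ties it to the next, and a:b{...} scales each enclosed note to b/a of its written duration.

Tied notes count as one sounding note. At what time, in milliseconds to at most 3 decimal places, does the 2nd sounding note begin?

note 2 onset = 3/2b = 461.538ms

1. 0.0ms @ 0 + 461.538ms (3/2)
2. 461.538ms @ 3/2 + 461.538ms (3/2)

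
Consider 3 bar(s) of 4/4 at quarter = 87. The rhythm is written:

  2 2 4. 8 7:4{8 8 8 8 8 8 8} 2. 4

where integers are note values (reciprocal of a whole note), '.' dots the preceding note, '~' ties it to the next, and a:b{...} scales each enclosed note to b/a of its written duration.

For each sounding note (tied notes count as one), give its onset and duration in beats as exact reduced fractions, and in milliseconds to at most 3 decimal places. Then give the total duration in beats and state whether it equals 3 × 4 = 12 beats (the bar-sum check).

1) 0.0ms=0b +1379.31ms=2b
2) 1379.31ms=2b +1379.31ms=2b
3) 2758.621ms=4b +1034.483ms=3/2b
4) 3793.103ms=11/2b +344.828ms=1/2b
5) 4137.931ms=6b +197.044ms=2/7b
6) 4334.975ms=44/7b +197.044ms=2/7b
7) 4532.02ms=46/7b +197.044ms=2/7b
8) 4729.064ms=48/7b +197.044ms=2/7b
9) 4926.108ms=50/7b +197.044ms=2/7b
10) 5123.153ms=52/7b +197.044ms=2/7b
11) 5320.197ms=54/7b +197.044ms=2/7b
12) 5517.241ms=8b +2068.966ms=3b
13) 7586.207ms=11b +689.655ms=1b
Σ=12b of 12 (87bpm 4/4) — PASS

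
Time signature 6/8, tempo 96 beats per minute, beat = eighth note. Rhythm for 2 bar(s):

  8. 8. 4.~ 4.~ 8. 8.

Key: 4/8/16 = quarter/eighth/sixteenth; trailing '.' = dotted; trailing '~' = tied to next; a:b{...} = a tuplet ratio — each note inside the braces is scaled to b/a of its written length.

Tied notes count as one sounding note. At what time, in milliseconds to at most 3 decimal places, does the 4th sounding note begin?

1. 0.0ms @ 0 + 937.5ms (3/2)
2. 937.5ms @ 3/2 + 937.5ms (3/2)
3. 1875.0ms @ 3 + 4687.5ms (15/2)
4. 6562.5ms @ 21/2 + 937.5ms (3/2)

note 4 onset = 21/2b = 6562.5ms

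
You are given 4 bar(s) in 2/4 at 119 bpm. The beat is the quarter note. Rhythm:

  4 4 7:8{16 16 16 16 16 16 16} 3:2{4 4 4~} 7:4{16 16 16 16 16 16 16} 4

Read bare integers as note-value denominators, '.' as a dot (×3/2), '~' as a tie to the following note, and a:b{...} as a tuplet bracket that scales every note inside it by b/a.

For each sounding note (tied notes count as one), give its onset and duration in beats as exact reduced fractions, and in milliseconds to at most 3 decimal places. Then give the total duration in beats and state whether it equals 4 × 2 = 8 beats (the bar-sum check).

1) 0.0ms=0b +504.202ms=1b
2) 504.202ms=1b +504.202ms=1b
3) 1008.403ms=2b +144.058ms=2/7b
4) 1152.461ms=16/7b +144.058ms=2/7b
5) 1296.519ms=18/7b +144.058ms=2/7b
6) 1440.576ms=20/7b +144.058ms=2/7b
7) 1584.634ms=22/7b +144.058ms=2/7b
8) 1728.691ms=24/7b +144.058ms=2/7b
9) 1872.749ms=26/7b +144.058ms=2/7b
10) 2016.807ms=4b +336.134ms=2/3b
11) 2352.941ms=14/3b +336.134ms=2/3b
12) 2689.076ms=16/3b +408.163ms=17/21b
13) 3097.239ms=43/7b +72.029ms=1/7b
14) 3169.268ms=44/7b +72.029ms=1/7b
15) 3241.297ms=45/7b +72.029ms=1/7b
16) 3313.325ms=46/7b +72.029ms=1/7b
17) 3385.354ms=47/7b +72.029ms=1/7b
18) 3457.383ms=48/7b +72.029ms=1/7b
19) 3529.412ms=7b +504.202ms=1b
Σ=8b of 8 (119bpm 2/4) — PASS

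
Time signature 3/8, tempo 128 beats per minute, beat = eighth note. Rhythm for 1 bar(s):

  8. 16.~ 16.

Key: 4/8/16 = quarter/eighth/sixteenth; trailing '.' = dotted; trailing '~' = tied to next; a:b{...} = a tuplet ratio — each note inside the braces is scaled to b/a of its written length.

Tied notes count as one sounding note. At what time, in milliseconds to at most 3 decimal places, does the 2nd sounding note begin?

note 2 onset = 3/2b = 703.125ms

1. 0.0ms @ 0 + 703.125ms (3/2)
2. 703.125ms @ 3/2 + 703.125ms (3/2)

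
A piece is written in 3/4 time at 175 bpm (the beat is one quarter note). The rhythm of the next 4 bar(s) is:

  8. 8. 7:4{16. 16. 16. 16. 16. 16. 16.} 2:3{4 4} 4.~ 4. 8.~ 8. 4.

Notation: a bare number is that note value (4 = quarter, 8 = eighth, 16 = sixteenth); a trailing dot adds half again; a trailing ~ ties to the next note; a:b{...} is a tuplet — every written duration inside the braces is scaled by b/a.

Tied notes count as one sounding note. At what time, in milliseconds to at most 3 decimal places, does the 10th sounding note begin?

note 10 onset = 3b = 1028.571ms

1. 0.0ms @ 0 + 257.143ms (3/4)
2. 257.143ms @ 3/4 + 257.143ms (3/4)
3. 514.286ms @ 3/2 + 73.469ms (3/14)
4. 587.755ms @ 12/7 + 73.469ms (3/14)
5. 661.224ms @ 27/14 + 73.469ms (3/14)
6. 734.694ms @ 15/7 + 73.469ms (3/14)
7. 808.163ms @ 33/14 + 73.469ms (3/14)
8. 881.633ms @ 18/7 + 73.469ms (3/14)
9. 955.102ms @ 39/14 + 73.469ms (3/14)
10. 1028.571ms @ 3 + 514.286ms (3/2)
11. 1542.857ms @ 9/2 + 514.286ms (3/2)
12. 2057.143ms @ 6 + 1028.571ms (3)
13. 3085.714ms @ 9 + 514.286ms (3/2)
14. 3600.0ms @ 21/2 + 514.286ms (3/2)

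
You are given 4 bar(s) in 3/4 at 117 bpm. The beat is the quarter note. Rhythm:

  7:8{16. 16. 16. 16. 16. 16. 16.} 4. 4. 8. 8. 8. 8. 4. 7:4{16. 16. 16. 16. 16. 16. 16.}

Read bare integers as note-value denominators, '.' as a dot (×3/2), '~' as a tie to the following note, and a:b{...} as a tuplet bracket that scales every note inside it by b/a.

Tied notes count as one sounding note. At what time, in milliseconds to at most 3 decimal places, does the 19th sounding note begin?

1. 0.0ms @ 0 + 219.78ms (3/7)
2. 219.78ms @ 3/7 + 219.78ms (3/7)
3. 439.56ms @ 6/7 + 219.78ms (3/7)
4. 659.341ms @ 9/7 + 219.78ms (3/7)
5. 879.121ms @ 12/7 + 219.78ms (3/7)
6. 1098.901ms @ 15/7 + 219.78ms (3/7)
7. 1318.681ms @ 18/7 + 219.78ms (3/7)
8. 1538.462ms @ 3 + 769.231ms (3/2)
9. 2307.692ms @ 9/2 + 769.231ms (3/2)
10. 3076.923ms @ 6 + 384.615ms (3/4)
11. 3461.538ms @ 27/4 + 384.615ms (3/4)
12. 3846.154ms @ 15/2 + 384.615ms (3/4)
13. 4230.769ms @ 33/4 + 384.615ms (3/4)
14. 4615.385ms @ 9 + 769.231ms (3/2)
15. 5384.615ms @ 21/2 + 109.89ms (3/14)
16. 5494.505ms @ 75/7 + 109.89ms (3/14)
17. 5604.396ms @ 153/14 + 109.89ms (3/14)
18. 5714.286ms @ 78/7 + 109.89ms (3/14)
19. 5824.176ms @ 159/14 + 109.89ms (3/14)
20. 5934.066ms @ 81/7 + 109.89ms (3/14)
21. 6043.956ms @ 165/14 + 109.89ms (3/14)

note 19 onset = 159/14b = 5824.176ms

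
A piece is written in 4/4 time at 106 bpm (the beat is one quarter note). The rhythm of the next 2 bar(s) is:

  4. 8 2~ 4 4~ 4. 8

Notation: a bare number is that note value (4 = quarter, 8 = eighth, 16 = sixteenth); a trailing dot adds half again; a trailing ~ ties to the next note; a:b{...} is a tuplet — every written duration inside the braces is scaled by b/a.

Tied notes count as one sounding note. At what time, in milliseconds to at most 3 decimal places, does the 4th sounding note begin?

1. 0.0ms @ 0 + 849.057ms (3/2)
2. 849.057ms @ 3/2 + 283.019ms (1/2)
3. 1132.075ms @ 2 + 1698.113ms (3)
4. 2830.189ms @ 5 + 1415.094ms (5/2)
5. 4245.283ms @ 15/2 + 283.019ms (1/2)

note 4 onset = 5b = 2830.189ms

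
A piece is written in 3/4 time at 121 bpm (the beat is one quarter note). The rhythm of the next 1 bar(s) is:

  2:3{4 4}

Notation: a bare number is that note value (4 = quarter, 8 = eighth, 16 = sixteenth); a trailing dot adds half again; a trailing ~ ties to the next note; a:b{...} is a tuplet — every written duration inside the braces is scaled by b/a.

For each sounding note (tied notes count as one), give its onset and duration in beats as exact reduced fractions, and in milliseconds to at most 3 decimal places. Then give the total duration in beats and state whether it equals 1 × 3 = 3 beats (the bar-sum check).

1) 0.0ms=0b +743.802ms=3/2b
2) 743.802ms=3/2b +743.802ms=3/2b
Σ=3b of 3 (121bpm 3/4) — PASS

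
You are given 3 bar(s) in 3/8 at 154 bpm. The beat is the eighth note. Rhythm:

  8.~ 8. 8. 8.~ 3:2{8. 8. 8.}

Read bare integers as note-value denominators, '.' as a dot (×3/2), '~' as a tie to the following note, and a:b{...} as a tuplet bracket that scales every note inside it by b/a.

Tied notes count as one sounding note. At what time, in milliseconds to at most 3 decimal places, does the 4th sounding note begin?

note 4 onset = 7b = 2727.273ms

1. 0.0ms @ 0 + 1168.831ms (3)
2. 1168.831ms @ 3 + 584.416ms (3/2)
3. 1753.247ms @ 9/2 + 974.026ms (5/2)
4. 2727.273ms @ 7 + 389.61ms (1)
5. 3116.883ms @ 8 + 389.61ms (1)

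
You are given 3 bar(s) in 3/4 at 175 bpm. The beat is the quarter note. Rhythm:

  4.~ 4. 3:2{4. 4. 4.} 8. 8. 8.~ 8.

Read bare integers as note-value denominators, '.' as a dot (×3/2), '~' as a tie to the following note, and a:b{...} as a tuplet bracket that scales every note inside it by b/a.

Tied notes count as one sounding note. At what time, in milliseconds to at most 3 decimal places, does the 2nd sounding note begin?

1. 0.0ms @ 0 + 1028.571ms (3)
2. 1028.571ms @ 3 + 342.857ms (1)
3. 1371.429ms @ 4 + 342.857ms (1)
4. 1714.286ms @ 5 + 342.857ms (1)
5. 2057.143ms @ 6 + 257.143ms (3/4)
6. 2314.286ms @ 27/4 + 257.143ms (3/4)
7. 2571.429ms @ 15/2 + 514.286ms (3/2)

note 2 onset = 3b = 1028.571ms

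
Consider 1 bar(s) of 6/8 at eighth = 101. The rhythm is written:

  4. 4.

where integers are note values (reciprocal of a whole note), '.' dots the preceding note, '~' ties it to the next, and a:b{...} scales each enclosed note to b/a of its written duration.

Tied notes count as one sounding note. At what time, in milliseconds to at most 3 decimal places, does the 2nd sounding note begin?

note 2 onset = 3b = 1782.178ms

1. 0.0ms @ 0 + 1782.178ms (3)
2. 1782.178ms @ 3 + 1782.178ms (3)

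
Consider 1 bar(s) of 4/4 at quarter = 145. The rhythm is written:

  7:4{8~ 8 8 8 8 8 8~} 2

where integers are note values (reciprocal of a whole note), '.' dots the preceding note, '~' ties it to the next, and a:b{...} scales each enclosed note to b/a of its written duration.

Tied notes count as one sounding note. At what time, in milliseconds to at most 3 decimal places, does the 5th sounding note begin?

note 5 onset = 10/7b = 591.133ms

1. 0.0ms @ 0 + 236.453ms (4/7)
2. 236.453ms @ 4/7 + 118.227ms (2/7)
3. 354.68ms @ 6/7 + 118.227ms (2/7)
4. 472.906ms @ 8/7 + 118.227ms (2/7)
5. 591.133ms @ 10/7 + 118.227ms (2/7)
6. 709.36ms @ 12/7 + 945.813ms (16/7)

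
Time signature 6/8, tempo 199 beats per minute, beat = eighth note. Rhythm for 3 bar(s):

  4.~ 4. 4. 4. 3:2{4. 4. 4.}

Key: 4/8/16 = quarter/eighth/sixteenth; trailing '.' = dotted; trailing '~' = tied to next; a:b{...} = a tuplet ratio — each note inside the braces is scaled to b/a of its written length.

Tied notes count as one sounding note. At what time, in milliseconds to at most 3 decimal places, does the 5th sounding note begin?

1. 0.0ms @ 0 + 1809.045ms (6)
2. 1809.045ms @ 6 + 904.523ms (3)
3. 2713.568ms @ 9 + 904.523ms (3)
4. 3618.09ms @ 12 + 603.015ms (2)
5. 4221.106ms @ 14 + 603.015ms (2)
6. 4824.121ms @ 16 + 603.015ms (2)

note 5 onset = 14b = 4221.106ms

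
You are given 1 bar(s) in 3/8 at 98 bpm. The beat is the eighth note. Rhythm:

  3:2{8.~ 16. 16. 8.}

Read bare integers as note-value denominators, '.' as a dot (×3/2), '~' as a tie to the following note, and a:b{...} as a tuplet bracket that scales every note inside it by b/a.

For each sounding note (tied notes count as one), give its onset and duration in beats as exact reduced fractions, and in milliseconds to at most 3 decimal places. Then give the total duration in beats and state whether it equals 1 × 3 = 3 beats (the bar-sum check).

1) 0.0ms=0b +918.367ms=3/2b
2) 918.367ms=3/2b +306.122ms=1/2b
3) 1224.49ms=2b +612.245ms=1b
Σ=3b of 3 (98bpm 3/8) — PASS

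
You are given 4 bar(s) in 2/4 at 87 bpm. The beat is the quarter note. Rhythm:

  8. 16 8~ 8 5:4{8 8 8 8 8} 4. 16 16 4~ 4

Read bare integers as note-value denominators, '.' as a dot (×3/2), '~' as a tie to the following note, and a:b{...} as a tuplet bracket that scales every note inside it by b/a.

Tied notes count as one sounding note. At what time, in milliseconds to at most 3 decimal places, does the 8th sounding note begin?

1. 0.0ms @ 0 + 517.241ms (3/4)
2. 517.241ms @ 3/4 + 172.414ms (1/4)
3. 689.655ms @ 1 + 689.655ms (1)
4. 1379.31ms @ 2 + 275.862ms (2/5)
5. 1655.172ms @ 12/5 + 275.862ms (2/5)
6. 1931.034ms @ 14/5 + 275.862ms (2/5)
7. 2206.897ms @ 16/5 + 275.862ms (2/5)
8. 2482.759ms @ 18/5 + 275.862ms (2/5)
9. 2758.621ms @ 4 + 1034.483ms (3/2)
10. 3793.103ms @ 11/2 + 172.414ms (1/4)
11. 3965.517ms @ 23/4 + 172.414ms (1/4)
12. 4137.931ms @ 6 + 1379.31ms (2)

note 8 onset = 18/5b = 2482.759ms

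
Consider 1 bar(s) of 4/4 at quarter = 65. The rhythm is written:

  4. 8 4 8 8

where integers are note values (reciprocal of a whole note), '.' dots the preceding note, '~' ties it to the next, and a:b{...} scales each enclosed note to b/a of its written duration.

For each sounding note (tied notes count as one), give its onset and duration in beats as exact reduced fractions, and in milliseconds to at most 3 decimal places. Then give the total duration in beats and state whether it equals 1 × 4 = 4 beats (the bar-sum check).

1) 0.0ms=0b +1384.615ms=3/2b
2) 1384.615ms=3/2b +461.538ms=1/2b
3) 1846.154ms=2b +923.077ms=1b
4) 2769.231ms=3b +461.538ms=1/2b
5) 3230.769ms=7/2b +461.538ms=1/2b
Σ=4b of 4 (65bpm 4/4) — PASS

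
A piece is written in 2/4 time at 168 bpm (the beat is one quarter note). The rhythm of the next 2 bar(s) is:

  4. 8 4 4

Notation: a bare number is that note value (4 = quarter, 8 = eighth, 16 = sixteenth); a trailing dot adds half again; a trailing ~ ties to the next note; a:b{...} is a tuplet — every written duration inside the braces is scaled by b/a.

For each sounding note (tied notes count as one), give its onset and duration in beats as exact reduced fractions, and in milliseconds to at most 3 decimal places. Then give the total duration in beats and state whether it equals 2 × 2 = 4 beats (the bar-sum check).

1) 0.0ms=0b +535.714ms=3/2b
2) 535.714ms=3/2b +178.571ms=1/2b
3) 714.286ms=2b +357.143ms=1b
4) 1071.429ms=3b +357.143ms=1b
Σ=4b of 4 (168bpm 2/4) — PASS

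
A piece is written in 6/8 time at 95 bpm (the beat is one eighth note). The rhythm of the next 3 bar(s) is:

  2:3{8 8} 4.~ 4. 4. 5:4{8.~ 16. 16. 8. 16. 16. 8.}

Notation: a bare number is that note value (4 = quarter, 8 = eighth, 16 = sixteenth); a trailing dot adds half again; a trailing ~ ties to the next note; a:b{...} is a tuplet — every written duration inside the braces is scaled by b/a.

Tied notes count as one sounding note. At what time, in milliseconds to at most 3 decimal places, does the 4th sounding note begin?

1. 0.0ms @ 0 + 947.368ms (3/2)
2. 947.368ms @ 3/2 + 947.368ms (3/2)
3. 1894.737ms @ 3 + 3789.474ms (6)
4. 5684.211ms @ 9 + 1894.737ms (3)
5. 7578.947ms @ 12 + 1136.842ms (9/5)
6. 8715.789ms @ 69/5 + 378.947ms (3/5)
7. 9094.737ms @ 72/5 + 757.895ms (6/5)
8. 9852.632ms @ 78/5 + 378.947ms (3/5)
9. 10231.579ms @ 81/5 + 378.947ms (3/5)
10. 10610.526ms @ 84/5 + 757.895ms (6/5)

note 4 onset = 9b = 5684.211ms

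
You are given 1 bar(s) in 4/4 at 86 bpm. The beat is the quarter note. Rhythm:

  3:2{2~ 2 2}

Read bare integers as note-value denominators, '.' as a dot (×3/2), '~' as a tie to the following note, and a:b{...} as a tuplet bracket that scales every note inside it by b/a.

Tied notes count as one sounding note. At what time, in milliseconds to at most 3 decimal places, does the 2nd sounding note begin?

note 2 onset = 8/3b = 1860.465ms

1. 0.0ms @ 0 + 1860.465ms (8/3)
2. 1860.465ms @ 8/3 + 930.233ms (4/3)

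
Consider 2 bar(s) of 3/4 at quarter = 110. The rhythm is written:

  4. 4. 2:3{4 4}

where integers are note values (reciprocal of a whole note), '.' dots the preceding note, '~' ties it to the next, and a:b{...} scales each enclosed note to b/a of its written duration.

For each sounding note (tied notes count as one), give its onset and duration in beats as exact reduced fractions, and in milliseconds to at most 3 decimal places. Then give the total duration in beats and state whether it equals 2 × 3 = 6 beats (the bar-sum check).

1) 0.0ms=0b +818.182ms=3/2b
2) 818.182ms=3/2b +818.182ms=3/2b
3) 1636.364ms=3b +818.182ms=3/2b
4) 2454.545ms=9/2b +818.182ms=3/2b
Σ=6b of 6 (110bpm 3/4) — PASS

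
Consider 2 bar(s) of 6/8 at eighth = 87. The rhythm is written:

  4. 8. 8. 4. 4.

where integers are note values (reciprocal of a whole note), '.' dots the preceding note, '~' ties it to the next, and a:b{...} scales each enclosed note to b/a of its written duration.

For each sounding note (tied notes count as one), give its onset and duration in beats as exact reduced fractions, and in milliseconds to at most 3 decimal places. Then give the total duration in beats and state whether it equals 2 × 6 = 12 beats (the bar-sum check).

1) 0.0ms=0b +2068.966ms=3b
2) 2068.966ms=3b +1034.483ms=3/2b
3) 3103.448ms=9/2b +1034.483ms=3/2b
4) 4137.931ms=6b +2068.966ms=3b
5) 6206.897ms=9b +2068.966ms=3b
Σ=12b of 12 (87bpm 6/8) — PASS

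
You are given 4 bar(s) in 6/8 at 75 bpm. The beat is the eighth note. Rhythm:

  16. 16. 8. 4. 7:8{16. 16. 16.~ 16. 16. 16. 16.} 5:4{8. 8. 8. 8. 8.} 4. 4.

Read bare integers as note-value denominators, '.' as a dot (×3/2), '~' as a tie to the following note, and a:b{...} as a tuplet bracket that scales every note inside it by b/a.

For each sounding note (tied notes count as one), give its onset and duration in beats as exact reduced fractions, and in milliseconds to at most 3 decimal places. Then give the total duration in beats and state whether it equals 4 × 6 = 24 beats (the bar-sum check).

1) 0.0ms=0b +600.0ms=3/4b
2) 600.0ms=3/4b +600.0ms=3/4b
3) 1200.0ms=3/2b +1200.0ms=3/2b
4) 2400.0ms=3b +2400.0ms=3b
5) 4800.0ms=6b +685.714ms=6/7b
6) 5485.714ms=48/7b +685.714ms=6/7b
7) 6171.429ms=54/7b +1371.429ms=12/7b
8) 7542.857ms=66/7b +685.714ms=6/7b
9) 8228.571ms=72/7b +685.714ms=6/7b
10) 8914.286ms=78/7b +685.714ms=6/7b
11) 9600.0ms=12b +960.0ms=6/5b
12) 10560.0ms=66/5b +960.0ms=6/5b
13) 11520.0ms=72/5b +960.0ms=6/5b
14) 12480.0ms=78/5b +960.0ms=6/5b
15) 13440.0ms=84/5b +960.0ms=6/5b
16) 14400.0ms=18b +2400.0ms=3b
17) 16800.0ms=21b +2400.0ms=3b
Σ=24b of 24 (75bpm 6/8) — PASS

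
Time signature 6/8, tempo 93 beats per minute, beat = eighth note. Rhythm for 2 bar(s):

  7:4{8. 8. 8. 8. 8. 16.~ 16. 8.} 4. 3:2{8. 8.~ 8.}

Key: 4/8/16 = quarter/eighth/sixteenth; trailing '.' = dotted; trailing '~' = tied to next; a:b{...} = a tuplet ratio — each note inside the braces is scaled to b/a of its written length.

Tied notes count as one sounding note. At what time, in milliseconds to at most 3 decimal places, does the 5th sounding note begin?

note 5 onset = 24/7b = 2211.982ms

1. 0.0ms @ 0 + 552.995ms (6/7)
2. 552.995ms @ 6/7 + 552.995ms (6/7)
3. 1105.991ms @ 12/7 + 552.995ms (6/7)
4. 1658.986ms @ 18/7 + 552.995ms (6/7)
5. 2211.982ms @ 24/7 + 552.995ms (6/7)
6. 2764.977ms @ 30/7 + 552.995ms (6/7)
7. 3317.972ms @ 36/7 + 552.995ms (6/7)
8. 3870.968ms @ 6 + 1935.484ms (3)
9. 5806.452ms @ 9 + 645.161ms (1)
10. 6451.613ms @ 10 + 1290.323ms (2)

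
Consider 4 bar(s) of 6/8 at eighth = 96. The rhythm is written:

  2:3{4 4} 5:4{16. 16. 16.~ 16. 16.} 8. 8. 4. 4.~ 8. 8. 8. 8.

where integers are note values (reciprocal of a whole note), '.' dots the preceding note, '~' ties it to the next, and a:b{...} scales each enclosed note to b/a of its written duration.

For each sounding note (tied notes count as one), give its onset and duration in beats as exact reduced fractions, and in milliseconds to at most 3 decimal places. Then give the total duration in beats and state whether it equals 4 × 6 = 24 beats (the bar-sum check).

1) 0.0ms=0b +1875.0ms=3b
2) 1875.0ms=3b +1875.0ms=3b
3) 3750.0ms=6b +375.0ms=3/5b
4) 4125.0ms=33/5b +375.0ms=3/5b
5) 4500.0ms=36/5b +750.0ms=6/5b
6) 5250.0ms=42/5b +375.0ms=3/5b
7) 5625.0ms=9b +937.5ms=3/2b
8) 6562.5ms=21/2b +937.5ms=3/2b
9) 7500.0ms=12b +1875.0ms=3b
10) 9375.0ms=15b +2812.5ms=9/2b
11) 12187.5ms=39/2b +937.5ms=3/2b
12) 13125.0ms=21b +937.5ms=3/2b
13) 14062.5ms=45/2b +937.5ms=3/2b
Σ=24b of 24 (96bpm 6/8) — PASS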